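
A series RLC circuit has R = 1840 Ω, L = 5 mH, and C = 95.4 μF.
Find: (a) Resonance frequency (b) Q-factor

Step 1 — Resonance condition Im(Z)=0 gives ω₀ = 1/√(LC).
Step 2 — ω₀ = 1/√(0.005·9.54e-05) = 1448 rad/s.
Step 3 — f₀ = ω₀/(2π) = 230.4 Hz.
Step 4 — Series Q: Q = ω₀L/R = 1448·0.005/1840 = 0.003935.

(a) f₀ = 230.4 Hz  (b) Q = 0.003935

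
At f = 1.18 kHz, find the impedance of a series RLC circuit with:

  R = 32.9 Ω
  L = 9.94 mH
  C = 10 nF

Step 1 — Angular frequency: ω = 2π·f = 2π·1180 = 7414 rad/s.
Step 2 — Component impedances:
  R: Z = R = 32.9 Ω
  L: Z = jωL = j·7414·0.00994 = 0 + j73.7 Ω
  C: Z = 1/(jωC) = -j/(ω·C) = 0 - j1.349e+04 Ω
Step 3 — Series combination: Z_total = R + L + C = 32.9 - j1.341e+04 Ω = 1.341e+04∠-89.9° Ω.

Z = 32.9 - j1.341e+04 Ω = 1.341e+04∠-89.9° Ω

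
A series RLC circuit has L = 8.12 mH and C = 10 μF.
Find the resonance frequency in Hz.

Step 1 — Resonance condition Im(Z)=0 gives ω₀ = 1/√(LC).
Step 2 — ω₀ = 1/√(0.00812·1e-05) = 3509 rad/s.
Step 3 — f₀ = ω₀/(2π) = 558.5 Hz.

f₀ = 558.5 Hz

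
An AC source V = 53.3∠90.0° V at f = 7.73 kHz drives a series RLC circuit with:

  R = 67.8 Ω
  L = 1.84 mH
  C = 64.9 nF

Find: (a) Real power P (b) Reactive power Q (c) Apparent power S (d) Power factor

Step 1 — Angular frequency: ω = 2π·f = 2π·7730 = 4.857e+04 rad/s.
Step 2 — Component impedances:
  R: Z = R = 67.8 Ω
  L: Z = jωL = j·4.857e+04·0.00184 = 0 + j89.37 Ω
  C: Z = 1/(jωC) = -j/(ω·C) = 0 - j317.2 Ω
Step 3 — Series combination: Z_total = R + L + C = 67.8 - j227.9 Ω = 237.8∠-73.4° Ω.
Step 4 — Source phasor: V = 53.3∠90.0° V = 0 + j53.3 V.
Step 5 — Current: I = V / Z = -0.2149 + j0.06393 A = 0.2242∠163.4° A.
Step 6 — Complex power: S = V·I* = 3.408 - j11.45 VA.
Step 7 — Real power: P = Re(S) = 3.408 W.
Step 8 — Reactive power: Q = Im(S) = -11.45 VAR.
Step 9 — Apparent power: |S| = 11.95 VA.
Step 10 — Power factor: PF = P/|S| = 0.2852 (leading).

(a) P = 3.408 W  (b) Q = -11.45 VAR  (c) S = 11.95 VA  (d) PF = 0.2852 (leading)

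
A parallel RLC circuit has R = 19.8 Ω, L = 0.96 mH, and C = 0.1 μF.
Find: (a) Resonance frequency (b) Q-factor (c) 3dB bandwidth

Step 1 — Resonance: ω₀ = 1/√(LC) = 1/√(0.00096·1e-07) = 1.021e+05 rad/s.
Step 2 — f₀ = ω₀/(2π) = 1.624e+04 Hz.
Step 3 — Parallel Q: Q = R/(ω₀L) = 19.8/(1.021e+05·0.00096) = 0.2021.
Step 4 — Bandwidth: Δω = ω₀/Q = 5.051e+05 rad/s; BW = Δω/(2π) = 8.038e+04 Hz.

(a) f₀ = 1.624e+04 Hz  (b) Q = 0.2021  (c) BW = 8.038e+04 Hz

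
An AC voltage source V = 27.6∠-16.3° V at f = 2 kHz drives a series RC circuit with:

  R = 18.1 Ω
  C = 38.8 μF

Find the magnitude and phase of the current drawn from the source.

Step 1 — Angular frequency: ω = 2π·f = 2π·2000 = 1.257e+04 rad/s.
Step 2 — Component impedances:
  R: Z = R = 18.1 Ω
  C: Z = 1/(jωC) = -j/(ω·C) = 0 - j2.051 Ω
Step 3 — Series combination: Z_total = R + C = 18.1 - j2.051 Ω = 18.22∠-6.5° Ω.
Step 4 — Source phasor: V = 27.6∠-16.3° V = 26.49 - j7.746 V.
Step 5 — Ohm's law: I = V / Z_total = (26.49 - j7.746) / (18.1 - j2.051) = 1.493 - j0.2588 A.
Step 6 — Convert to polar: |I| = 1.515 A, ∠I = -9.8°.

I = 1.515∠-9.8° A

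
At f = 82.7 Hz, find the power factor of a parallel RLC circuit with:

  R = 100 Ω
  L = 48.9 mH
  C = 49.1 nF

Step 1 — Angular frequency: ω = 2π·f = 2π·82.7 = 519.6 rad/s.
Step 2 — Component impedances:
  R: Z = R = 100 Ω
  L: Z = jωL = j·519.6·0.0489 = 0 + j25.41 Ω
  C: Z = 1/(jωC) = -j/(ω·C) = 0 - j3.92e+04 Ω
Step 3 — Parallel combination: 1/Z_total = 1/R + 1/L + 1/C; Z_total = 6.072 + j23.88 Ω = 24.64∠75.7° Ω.
Step 4 — Power factor: PF = cos(φ) = Re(Z)/|Z| = 6.072/24.64 = 0.2464.
Step 5 — Type: Im(Z) = 23.88 ⇒ lagging (phase φ = 75.7°).

PF = 0.2464 (lagging, φ = 75.7°)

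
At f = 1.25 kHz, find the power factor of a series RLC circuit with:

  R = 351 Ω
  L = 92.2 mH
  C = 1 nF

Step 1 — Angular frequency: ω = 2π·f = 2π·1250 = 7854 rad/s.
Step 2 — Component impedances:
  R: Z = R = 351 Ω
  L: Z = jωL = j·7854·0.0922 = 0 + j724.1 Ω
  C: Z = 1/(jωC) = -j/(ω·C) = 0 - j1.273e+05 Ω
Step 3 — Series combination: Z_total = R + L + C = 351 - j1.266e+05 Ω = 1.266e+05∠-89.8° Ω.
Step 4 — Power factor: PF = cos(φ) = Re(Z)/|Z| = 351/1.266e+05 = 0.002773.
Step 5 — Type: Im(Z) = -1.266e+05 ⇒ leading (phase φ = -89.8°).

PF = 0.002773 (leading, φ = -89.8°)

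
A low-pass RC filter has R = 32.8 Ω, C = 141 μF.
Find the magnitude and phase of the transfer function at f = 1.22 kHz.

Step 1 — Angular frequency: ω = 2π·1220 = 7665 rad/s.
Step 2 — Transfer function: H(jω) = 1/(1 + jωRC).
Step 3 — Denominator: 1 + jωRC = 1 + j·7665·32.8·0.000141 = 1 + j35.45.
Step 4 — H = 0.000795 - j0.02819.
Step 5 — Magnitude: |H| = 0.0282 (-31.0 dB); phase: φ = -88.4°.

|H| = 0.0282 (-31.0 dB), φ = -88.4°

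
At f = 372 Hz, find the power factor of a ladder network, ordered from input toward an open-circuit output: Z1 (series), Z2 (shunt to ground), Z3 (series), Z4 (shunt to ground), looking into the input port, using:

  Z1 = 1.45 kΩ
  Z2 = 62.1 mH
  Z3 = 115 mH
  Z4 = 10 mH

Step 1 — Angular frequency: ω = 2π·f = 2π·372 = 2337 rad/s.
Step 2 — Component impedances:
  Z1: Z = R = 1450 Ω
  Z2: Z = jωL = j·2337·0.0621 = 0 + j145.1 Ω
  Z3: Z = jωL = j·2337·0.115 = 0 + j268.8 Ω
  Z4: Z = jωL = j·2337·0.01 = 0 + j23.37 Ω
Step 3 — Ladder network (open output): work backward from the far end, alternating series and parallel combinations. Z_in = 1450 + j96.97 Ω = 1453∠3.8° Ω.
Step 4 — Power factor: PF = cos(φ) = Re(Z)/|Z| = 1450/1453.2 = 0.9978.
Step 5 — Type: Im(Z) = 96.97 ⇒ lagging (phase φ = 3.8°).

PF = 0.9978 (lagging, φ = 3.8°)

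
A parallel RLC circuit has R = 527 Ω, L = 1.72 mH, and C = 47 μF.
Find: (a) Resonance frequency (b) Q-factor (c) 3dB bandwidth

Step 1 — Resonance: ω₀ = 1/√(LC) = 1/√(0.00172·4.7e-05) = 3517 rad/s.
Step 2 — f₀ = ω₀/(2π) = 559.8 Hz.
Step 3 — Parallel Q: Q = R/(ω₀L) = 527/(3517·0.00172) = 87.12.
Step 4 — Bandwidth: Δω = ω₀/Q = 40.37 rad/s; BW = Δω/(2π) = 6.426 Hz.

(a) f₀ = 559.8 Hz  (b) Q = 87.12  (c) BW = 6.426 Hz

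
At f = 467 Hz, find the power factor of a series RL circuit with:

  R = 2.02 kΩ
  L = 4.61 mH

Step 1 — Angular frequency: ω = 2π·f = 2π·467 = 2934 rad/s.
Step 2 — Component impedances:
  R: Z = R = 2020 Ω
  L: Z = jωL = j·2934·0.00461 = 0 + j13.53 Ω
Step 3 — Series combination: Z_total = R + L = 2020 + j13.53 Ω = 2020∠0.4° Ω.
Step 4 — Power factor: PF = cos(φ) = Re(Z)/|Z| = 2020/2020 = 1.
Step 5 — Type: Im(Z) = 13.53 ⇒ lagging (phase φ = 0.4°).

PF = 1 (lagging, φ = 0.4°)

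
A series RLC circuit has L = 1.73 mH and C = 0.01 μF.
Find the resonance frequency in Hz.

Step 1 — Resonance condition Im(Z)=0 gives ω₀ = 1/√(LC).
Step 2 — ω₀ = 1/√(0.00173·1e-08) = 2.404e+05 rad/s.
Step 3 — f₀ = ω₀/(2π) = 3.826e+04 Hz.

f₀ = 3.826e+04 Hz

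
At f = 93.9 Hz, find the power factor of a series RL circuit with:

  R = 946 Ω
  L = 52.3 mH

Step 1 — Angular frequency: ω = 2π·f = 2π·93.9 = 590 rad/s.
Step 2 — Component impedances:
  R: Z = R = 946 Ω
  L: Z = jωL = j·590·0.0523 = 0 + j30.86 Ω
Step 3 — Series combination: Z_total = R + L = 946 + j30.86 Ω = 946.5∠1.9° Ω.
Step 4 — Power factor: PF = cos(φ) = Re(Z)/|Z| = 946/946.5 = 0.9995.
Step 5 — Type: Im(Z) = 30.86 ⇒ lagging (phase φ = 1.9°).

PF = 0.9995 (lagging, φ = 1.9°)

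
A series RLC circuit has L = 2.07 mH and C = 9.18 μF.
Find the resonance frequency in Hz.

Step 1 — Resonance condition Im(Z)=0 gives ω₀ = 1/√(LC).
Step 2 — ω₀ = 1/√(0.00207·9.18e-06) = 7254 rad/s.
Step 3 — f₀ = ω₀/(2π) = 1155 Hz.

f₀ = 1155 Hz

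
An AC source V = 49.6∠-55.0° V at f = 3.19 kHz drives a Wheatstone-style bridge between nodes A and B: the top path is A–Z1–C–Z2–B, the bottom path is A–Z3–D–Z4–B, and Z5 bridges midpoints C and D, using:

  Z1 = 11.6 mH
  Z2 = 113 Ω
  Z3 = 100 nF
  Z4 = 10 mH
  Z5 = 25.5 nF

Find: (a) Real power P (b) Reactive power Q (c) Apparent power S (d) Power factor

Step 1 — Angular frequency: ω = 2π·f = 2π·3190 = 2.004e+04 rad/s.
Step 2 — Component impedances:
  Z1: Z = jωL = j·2.004e+04·0.0116 = 0 + j232.5 Ω
  Z2: Z = R = 113 Ω
  Z3: Z = 1/(jωC) = -j/(ω·C) = 0 - j498.9 Ω
  Z4: Z = jωL = j·2.004e+04·0.01 = 0 + j200.4 Ω
  Z5: Z = 1/(jωC) = -j/(ω·C) = 0 - j1957 Ω
Step 3 — Bridge requires nodal analysis (the Z5 bridge couples midpoints C and D, so the two paths cannot be reduced to a simple series/parallel combination). Setting node B to ground and injecting 1 A at node A, the 3-node admittance system at A, C, D solves to V_A = Z_AB = 462.2 - j47.22 Ω = 464.6∠-5.8° Ω.
Step 4 — Source phasor: V = 49.6∠-55.0° V = 28.45 - j40.63 V.
Step 5 — Current: I = V / Z = 0.0698 - j0.08077 A = 0.1068∠-49.2° A.
Step 6 — Complex power: S = V·I* = 5.268 - j0.5381 VA.
Step 7 — Real power: P = Re(S) = 5.268 W.
Step 8 — Reactive power: Q = Im(S) = -0.5381 VAR.
Step 9 — Apparent power: |S| = 5.295 VA.
Step 10 — Power factor: PF = P/|S| = 0.9948 (leading).

(a) P = 5.268 W  (b) Q = -0.5381 VAR  (c) S = 5.295 VA  (d) PF = 0.9948 (leading)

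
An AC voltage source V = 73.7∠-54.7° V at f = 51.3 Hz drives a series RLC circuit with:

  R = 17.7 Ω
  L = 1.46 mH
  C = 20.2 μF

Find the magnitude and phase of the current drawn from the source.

Step 1 — Angular frequency: ω = 2π·f = 2π·51.3 = 322.3 rad/s.
Step 2 — Component impedances:
  R: Z = R = 17.7 Ω
  L: Z = jωL = j·322.3·0.00146 = 0 + j0.4706 Ω
  C: Z = 1/(jωC) = -j/(ω·C) = 0 - j153.6 Ω
Step 3 — Series combination: Z_total = R + L + C = 17.7 - j153.1 Ω = 154.1∠-83.4° Ω.
Step 4 — Source phasor: V = 73.7∠-54.7° V = 42.59 - j60.15 V.
Step 5 — Ohm's law: I = V / Z_total = (42.59 - j60.15) / (17.7 - j153.1) = 0.4194 + j0.2297 A.
Step 6 — Convert to polar: |I| = 0.4782 A, ∠I = 28.7°.

I = 0.4782∠28.7° A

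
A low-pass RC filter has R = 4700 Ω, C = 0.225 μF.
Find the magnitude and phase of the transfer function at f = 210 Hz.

Step 1 — Angular frequency: ω = 2π·210 = 1319 rad/s.
Step 2 — Transfer function: H(jω) = 1/(1 + jωRC).
Step 3 — Denominator: 1 + jωRC = 1 + j·1319·4700·2.25e-07 = 1 + j1.395.
Step 4 — H = 0.3393 - j0.4735.
Step 5 — Magnitude: |H| = 0.5825 (-4.7 dB); phase: φ = -54.4°.

|H| = 0.5825 (-4.7 dB), φ = -54.4°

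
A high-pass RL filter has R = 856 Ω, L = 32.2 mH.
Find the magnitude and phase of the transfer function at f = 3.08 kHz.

Step 1 — Angular frequency: ω = 2π·3080 = 1.935e+04 rad/s.
Step 2 — Transfer function: H(jω) = jωL/(R + jωL).
Step 3 — Numerator jωL = j·623.1; denominator R + jωL = 856 + j623.1.
Step 4 — H = 0.3464 + j0.4758.
Step 5 — Magnitude: |H| = 0.5885 (-4.6 dB); phase: φ = 53.9°.

|H| = 0.5885 (-4.6 dB), φ = 53.9°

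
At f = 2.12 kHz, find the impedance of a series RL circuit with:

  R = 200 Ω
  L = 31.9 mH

Step 1 — Angular frequency: ω = 2π·f = 2π·2120 = 1.332e+04 rad/s.
Step 2 — Component impedances:
  R: Z = R = 200 Ω
  L: Z = jωL = j·1.332e+04·0.0319 = 0 + j424.9 Ω
Step 3 — Series combination: Z_total = R + L = 200 + j424.9 Ω = 469.6∠64.8° Ω.

Z = 200 + j424.9 Ω = 469.6∠64.8° Ω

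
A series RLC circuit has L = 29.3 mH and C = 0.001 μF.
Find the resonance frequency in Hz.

Step 1 — Resonance condition Im(Z)=0 gives ω₀ = 1/√(LC).
Step 2 — ω₀ = 1/√(0.0293·1e-09) = 1.847e+05 rad/s.
Step 3 — f₀ = ω₀/(2π) = 2.94e+04 Hz.

f₀ = 2.94e+04 Hz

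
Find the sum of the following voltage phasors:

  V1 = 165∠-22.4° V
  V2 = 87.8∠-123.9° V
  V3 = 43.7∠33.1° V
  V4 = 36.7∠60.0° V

Step 1 — Convert each phasor to rectangular form:
  V1 = 165·(cos(-22.4°) + j·sin(-22.4°)) = 152.6 - j62.88 V
  V2 = 87.8·(cos(-123.9°) + j·sin(-123.9°)) = -48.97 - j72.88 V
  V3 = 43.7·(cos(33.1°) + j·sin(33.1°)) = 36.61 + j23.86 V
  V4 = 36.7·(cos(60.0°) + j·sin(60.0°)) = 18.35 + j31.78 V
Step 2 — Sum components: V_total = 158.5 - j80.1 V.
Step 3 — Convert to polar: |V_total| = 177.6 V, ∠V_total = -26.8°.

V_total = 177.6∠-26.8° V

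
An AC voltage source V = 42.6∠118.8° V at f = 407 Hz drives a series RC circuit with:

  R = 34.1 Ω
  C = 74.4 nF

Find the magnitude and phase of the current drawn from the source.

Step 1 — Angular frequency: ω = 2π·f = 2π·407 = 2557 rad/s.
Step 2 — Component impedances:
  R: Z = R = 34.1 Ω
  C: Z = 1/(jωC) = -j/(ω·C) = 0 - j5256 Ω
Step 3 — Series combination: Z_total = R + C = 34.1 - j5256 Ω = 5256∠-89.6° Ω.
Step 4 — Source phasor: V = 42.6∠118.8° V = -20.52 + j37.33 V.
Step 5 — Ohm's law: I = V / Z_total = (-20.52 + j37.33) / (34.1 - j5256) = -0.007128 - j0.003858 A.
Step 6 — Convert to polar: |I| = 0.008105 A, ∠I = -151.6°.

I = 0.008105∠-151.6° A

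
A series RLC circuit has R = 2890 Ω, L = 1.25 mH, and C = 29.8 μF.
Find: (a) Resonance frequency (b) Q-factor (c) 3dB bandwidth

Step 1 — Resonance condition Im(Z)=0 gives ω₀ = 1/√(LC).
Step 2 — ω₀ = 1/√(0.00125·2.98e-05) = 5181 rad/s.
Step 3 — f₀ = ω₀/(2π) = 824.6 Hz.
Step 4 — Series Q: Q = ω₀L/R = 5181·0.00125/2890 = 0.002241.
Step 5 — 3dB bandwidth: Δω = ω₀/Q = 2.312e+06 rad/s; BW = Δω/(2π) = 3.68e+05 Hz.

(a) f₀ = 824.6 Hz  (b) Q = 0.002241  (c) BW = 3.68e+05 Hz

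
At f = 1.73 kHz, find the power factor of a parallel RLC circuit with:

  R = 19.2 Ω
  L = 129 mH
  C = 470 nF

Step 1 — Angular frequency: ω = 2π·f = 2π·1730 = 1.087e+04 rad/s.
Step 2 — Component impedances:
  R: Z = R = 19.2 Ω
  L: Z = jωL = j·1.087e+04·0.129 = 0 + j1402 Ω
  C: Z = 1/(jωC) = -j/(ω·C) = 0 - j195.7 Ω
Step 3 — Parallel combination: 1/Z_total = 1/R + 1/L + 1/C; Z_total = 19.06 - j1.609 Ω = 19.13∠-4.8° Ω.
Step 4 — Power factor: PF = cos(φ) = Re(Z)/|Z| = 19.0642/19.132 = 0.9965.
Step 5 — Type: Im(Z) = -1.609 ⇒ leading (phase φ = -4.8°).

PF = 0.9965 (leading, φ = -4.8°)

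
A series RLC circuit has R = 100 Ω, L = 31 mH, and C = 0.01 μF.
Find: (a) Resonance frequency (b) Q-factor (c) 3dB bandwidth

Step 1 — Resonance: ω₀ = 1/√(LC) = 1/√(0.031·1e-08) = 5.68e+04 rad/s.
Step 2 — f₀ = ω₀/(2π) = 9039 Hz.
Step 3 — Series Q: Q = ω₀L/R = 5.68e+04·0.031/100 = 17.61.
Step 4 — Bandwidth: Δω = ω₀/Q = 3226 rad/s; BW = Δω/(2π) = 513.4 Hz.

(a) f₀ = 9039 Hz  (b) Q = 17.61  (c) BW = 513.4 Hz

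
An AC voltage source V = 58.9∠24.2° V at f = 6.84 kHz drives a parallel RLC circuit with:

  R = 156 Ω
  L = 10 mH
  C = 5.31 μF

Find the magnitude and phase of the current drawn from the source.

Step 1 — Angular frequency: ω = 2π·f = 2π·6840 = 4.298e+04 rad/s.
Step 2 — Component impedances:
  R: Z = R = 156 Ω
  L: Z = jωL = j·4.298e+04·0.01 = 0 + j429.8 Ω
  C: Z = 1/(jωC) = -j/(ω·C) = 0 - j4.382 Ω
Step 3 — Parallel combination: 1/Z_total = 1/R + 1/L + 1/C; Z_total = 0.1255 - j4.424 Ω = 4.425∠-88.4° Ω.
Step 4 — Source phasor: V = 58.9∠24.2° V = 53.72 + j24.14 V.
Step 5 — Ohm's law: I = V / Z_total = (53.72 + j24.14) / (0.1255 - j4.424) = -5.109 + j12.29 A.
Step 6 — Convert to polar: |I| = 13.31 A, ∠I = 112.6°.

I = 13.31∠112.6° A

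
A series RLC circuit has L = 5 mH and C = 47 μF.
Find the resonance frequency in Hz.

Step 1 — Resonance condition Im(Z)=0 gives ω₀ = 1/√(LC).
Step 2 — ω₀ = 1/√(0.005·4.7e-05) = 2063 rad/s.
Step 3 — f₀ = ω₀/(2π) = 328.3 Hz.

f₀ = 328.3 Hz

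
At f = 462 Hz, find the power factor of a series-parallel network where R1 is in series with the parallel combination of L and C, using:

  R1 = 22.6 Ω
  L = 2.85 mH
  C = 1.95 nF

Step 1 — Angular frequency: ω = 2π·f = 2π·462 = 2903 rad/s.
Step 2 — Component impedances:
  R1: Z = R = 22.6 Ω
  L: Z = jωL = j·2903·0.00285 = 0 + j8.273 Ω
  C: Z = 1/(jωC) = -j/(ω·C) = 0 - j1.767e+05 Ω
Step 3 — Parallel branch: L || C = 1/(1/L + 1/C) = 0 + j8.273 Ω.
Step 4 — Series with R1: Z_total = R1 + (L || C) = 22.6 + j8.273 Ω = 24.07∠20.1° Ω.
Step 5 — Power factor: PF = cos(φ) = Re(Z)/|Z| = 22.6/24.0668 = 0.9391.
Step 6 — Type: Im(Z) = 8.273 ⇒ lagging (phase φ = 20.1°).

PF = 0.9391 (lagging, φ = 20.1°)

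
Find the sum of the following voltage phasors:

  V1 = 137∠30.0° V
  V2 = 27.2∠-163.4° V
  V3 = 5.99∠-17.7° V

Step 1 — Convert each phasor to rectangular form:
  V1 = 137·(cos(30.0°) + j·sin(30.0°)) = 118.6 + j68.5 V
  V2 = 27.2·(cos(-163.4°) + j·sin(-163.4°)) = -26.07 - j7.771 V
  V3 = 5.99·(cos(-17.7°) + j·sin(-17.7°)) = 5.706 - j1.821 V
Step 2 — Sum components: V_total = 98.29 + j58.91 V.
Step 3 — Convert to polar: |V_total| = 114.6 V, ∠V_total = 30.9°.

V_total = 114.6∠30.9° V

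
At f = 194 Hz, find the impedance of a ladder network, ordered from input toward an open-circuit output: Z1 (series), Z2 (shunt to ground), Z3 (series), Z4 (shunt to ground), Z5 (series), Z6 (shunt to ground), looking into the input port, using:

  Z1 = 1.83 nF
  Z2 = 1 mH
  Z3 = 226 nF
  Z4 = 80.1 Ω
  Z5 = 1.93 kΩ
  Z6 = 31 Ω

Step 1 — Angular frequency: ω = 2π·f = 2π·194 = 1219 rad/s.
Step 2 — Component impedances:
  Z1: Z = 1/(jωC) = -j/(ω·C) = 0 - j4.483e+05 Ω
  Z2: Z = jωL = j·1219·0.001 = 0 + j1.219 Ω
  Z3: Z = 1/(jωC) = -j/(ω·C) = 0 - j3630 Ω
  Z4: Z = R = 80.1 Ω
  Z5: Z = R = 1930 Ω
  Z6: Z = R = 31 Ω
Step 3 — Ladder network (open output): work backward from the far end, alternating series and parallel combinations. Z_in = 0 - j4.483e+05 Ω = 4.483e+05∠-90.0° Ω.

Z = 0 - j4.483e+05 Ω = 4.483e+05∠-90.0° Ω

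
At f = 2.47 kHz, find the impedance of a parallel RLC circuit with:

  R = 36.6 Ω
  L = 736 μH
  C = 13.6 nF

Step 1 — Angular frequency: ω = 2π·f = 2π·2470 = 1.552e+04 rad/s.
Step 2 — Component impedances:
  R: Z = R = 36.6 Ω
  L: Z = jωL = j·1.552e+04·0.000736 = 0 + j11.42 Ω
  C: Z = 1/(jωC) = -j/(ω·C) = 0 - j4738 Ω
Step 3 — Parallel combination: 1/Z_total = 1/R + 1/L + 1/C; Z_total = 3.263 + j10.43 Ω = 10.93∠72.6° Ω.

Z = 3.263 + j10.43 Ω = 10.93∠72.6° Ω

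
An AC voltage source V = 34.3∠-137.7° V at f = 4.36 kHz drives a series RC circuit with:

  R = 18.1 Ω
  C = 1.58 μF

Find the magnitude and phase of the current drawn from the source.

Step 1 — Angular frequency: ω = 2π·f = 2π·4360 = 2.739e+04 rad/s.
Step 2 — Component impedances:
  R: Z = R = 18.1 Ω
  C: Z = 1/(jωC) = -j/(ω·C) = 0 - j23.1 Ω
Step 3 — Series combination: Z_total = R + C = 18.1 - j23.1 Ω = 29.35∠-51.9° Ω.
Step 4 — Source phasor: V = 34.3∠-137.7° V = -25.37 - j23.08 V.
Step 5 — Ohm's law: I = V / Z_total = (-25.37 - j23.08) / (18.1 - j23.1) = 0.08607 - j1.166 A.
Step 6 — Convert to polar: |I| = 1.169 A, ∠I = -85.8°.

I = 1.169∠-85.8° A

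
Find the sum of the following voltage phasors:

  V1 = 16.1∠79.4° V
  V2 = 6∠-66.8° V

Step 1 — Convert each phasor to rectangular form:
  V1 = 16.1·(cos(79.4°) + j·sin(79.4°)) = 2.962 + j15.83 V
  V2 = 6·(cos(-66.8°) + j·sin(-66.8°)) = 2.364 - j5.515 V
Step 2 — Sum components: V_total = 5.325 + j10.31 V.
Step 3 — Convert to polar: |V_total| = 11.6 V, ∠V_total = 62.7°.

V_total = 11.6∠62.7° V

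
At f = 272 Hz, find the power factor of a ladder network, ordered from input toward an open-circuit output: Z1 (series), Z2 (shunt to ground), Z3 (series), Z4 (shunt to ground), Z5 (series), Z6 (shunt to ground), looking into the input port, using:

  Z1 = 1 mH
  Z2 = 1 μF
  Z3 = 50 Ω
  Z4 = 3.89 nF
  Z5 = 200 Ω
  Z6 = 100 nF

Step 1 — Angular frequency: ω = 2π·f = 2π·272 = 1709 rad/s.
Step 2 — Component impedances:
  Z1: Z = jωL = j·1709·0.001 = 0 + j1.709 Ω
  Z2: Z = 1/(jωC) = -j/(ω·C) = 0 - j585.1 Ω
  Z3: Z = R = 50 Ω
  Z4: Z = 1/(jωC) = -j/(ω·C) = 0 - j1.504e+05 Ω
  Z5: Z = R = 200 Ω
  Z6: Z = 1/(jωC) = -j/(ω·C) = 0 - j5851 Ω
Step 3 — Ladder network (open output): work backward from the far end, alternating series and parallel combinations. Z_in = 2.081 - j528.4 Ω = 528.4∠-89.8° Ω.
Step 4 — Power factor: PF = cos(φ) = Re(Z)/|Z| = 2.081/528.4 = 0.003938.
Step 5 — Type: Im(Z) = -528.4 ⇒ leading (phase φ = -89.8°).

PF = 0.003938 (leading, φ = -89.8°)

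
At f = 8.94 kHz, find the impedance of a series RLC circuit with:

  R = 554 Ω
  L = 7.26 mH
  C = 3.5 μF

Step 1 — Angular frequency: ω = 2π·f = 2π·8940 = 5.617e+04 rad/s.
Step 2 — Component impedances:
  R: Z = R = 554 Ω
  L: Z = jωL = j·5.617e+04·0.00726 = 0 + j407.8 Ω
  C: Z = 1/(jωC) = -j/(ω·C) = 0 - j5.086 Ω
Step 3 — Series combination: Z_total = R + L + C = 554 + j402.7 Ω = 684.9∠36.0° Ω.

Z = 554 + j402.7 Ω = 684.9∠36.0° Ω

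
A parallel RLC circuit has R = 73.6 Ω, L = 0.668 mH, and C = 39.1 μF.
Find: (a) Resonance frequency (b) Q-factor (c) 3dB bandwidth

Step 1 — Resonance: ω₀ = 1/√(LC) = 1/√(0.000668·3.91e-05) = 6188 rad/s.
Step 2 — f₀ = ω₀/(2π) = 984.8 Hz.
Step 3 — Parallel Q: Q = R/(ω₀L) = 73.6/(6188·0.000668) = 17.81.
Step 4 — Bandwidth: Δω = ω₀/Q = 347.5 rad/s; BW = Δω/(2π) = 55.31 Hz.

(a) f₀ = 984.8 Hz  (b) Q = 17.81  (c) BW = 55.31 Hz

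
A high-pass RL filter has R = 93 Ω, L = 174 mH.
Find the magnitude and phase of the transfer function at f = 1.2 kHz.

Step 1 — Angular frequency: ω = 2π·1200 = 7540 rad/s.
Step 2 — Transfer function: H(jω) = jωL/(R + jωL).
Step 3 — Numerator jωL = j·1312; denominator R + jωL = 93 + j1312.
Step 4 — H = 0.995 + j0.07053.
Step 5 — Magnitude: |H| = 0.9975 (-0.0 dB); phase: φ = 4.1°.

|H| = 0.9975 (-0.0 dB), φ = 4.1°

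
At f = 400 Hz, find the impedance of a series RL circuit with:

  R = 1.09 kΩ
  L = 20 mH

Step 1 — Angular frequency: ω = 2π·f = 2π·400 = 2513 rad/s.
Step 2 — Component impedances:
  R: Z = R = 1090 Ω
  L: Z = jωL = j·2513·0.02 = 0 + j50.27 Ω
Step 3 — Series combination: Z_total = R + L = 1090 + j50.27 Ω = 1091∠2.6° Ω.

Z = 1090 + j50.27 Ω = 1091∠2.6° Ω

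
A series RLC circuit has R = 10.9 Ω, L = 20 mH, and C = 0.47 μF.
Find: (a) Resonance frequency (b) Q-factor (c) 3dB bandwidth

Step 1 — Resonance: ω₀ = 1/√(LC) = 1/√(0.02·4.7e-07) = 1.031e+04 rad/s.
Step 2 — f₀ = ω₀/(2π) = 1642 Hz.
Step 3 — Series Q: Q = ω₀L/R = 1.031e+04·0.02/10.9 = 18.93.
Step 4 — Bandwidth: Δω = ω₀/Q = 545 rad/s; BW = Δω/(2π) = 86.74 Hz.

(a) f₀ = 1642 Hz  (b) Q = 18.93  (c) BW = 86.74 Hz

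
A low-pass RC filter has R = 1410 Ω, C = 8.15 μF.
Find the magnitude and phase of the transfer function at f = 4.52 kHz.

Step 1 — Angular frequency: ω = 2π·4520 = 2.84e+04 rad/s.
Step 2 — Transfer function: H(jω) = 1/(1 + jωRC).
Step 3 — Denominator: 1 + jωRC = 1 + j·2.84e+04·1410·8.15e-06 = 1 + j326.4.
Step 4 — H = 9.389e-06 - j0.003064.
Step 5 — Magnitude: |H| = 0.003064 (-50.3 dB); phase: φ = -89.8°.

|H| = 0.003064 (-50.3 dB), φ = -89.8°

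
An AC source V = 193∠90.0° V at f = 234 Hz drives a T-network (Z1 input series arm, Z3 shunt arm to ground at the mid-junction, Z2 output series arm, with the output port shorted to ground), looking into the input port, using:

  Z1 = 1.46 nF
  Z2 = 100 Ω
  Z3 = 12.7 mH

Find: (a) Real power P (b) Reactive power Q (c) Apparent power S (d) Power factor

Step 1 — Angular frequency: ω = 2π·f = 2π·234 = 1470 rad/s.
Step 2 — Component impedances:
  Z1: Z = 1/(jωC) = -j/(ω·C) = 0 - j4.659e+05 Ω
  Z2: Z = R = 100 Ω
  Z3: Z = jωL = j·1470·0.0127 = 0 + j18.67 Ω
Step 3 — With the output port shorted to ground, the output series arm Z2 runs from the junction to ground; the shunt arm Z3 also runs from the junction to ground. They appear in parallel: Z3 || Z2 = 3.369 + j18.04 Ω.
Step 4 — Series with input arm Z1: Z_in = Z1 + (Z3 || Z2) = 3.369 - j4.658e+05 Ω = 4.658e+05∠-90.0° Ω.
Step 5 — Source phasor: V = 193∠90.0° V = 0 + j193 V.
Step 6 — Current: I = V / Z = -0.0004143 + j2.996e-09 A = 0.0004143∠180.0° A.
Step 7 — Complex power: S = V·I* = 5.783e-07 - j0.07996 VA.
Step 8 — Real power: P = Re(S) = 5.783e-07 W.
Step 9 — Reactive power: Q = Im(S) = -0.07996 VAR.
Step 10 — Apparent power: |S| = 0.07996 VA.
Step 11 — Power factor: PF = P/|S| = 7.232e-06 (leading).

(a) P = 5.783e-07 W  (b) Q = -0.07996 VAR  (c) S = 0.07996 VA  (d) PF = 7.232e-06 (leading)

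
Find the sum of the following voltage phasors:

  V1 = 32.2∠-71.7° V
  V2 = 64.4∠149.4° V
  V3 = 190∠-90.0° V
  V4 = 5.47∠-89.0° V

Step 1 — Convert each phasor to rectangular form:
  V1 = 32.2·(cos(-71.7°) + j·sin(-71.7°)) = 10.11 - j30.57 V
  V2 = 64.4·(cos(149.4°) + j·sin(149.4°)) = -55.43 + j32.78 V
  V3 = 190·(cos(-90.0°) + j·sin(-90.0°)) = 0 - j190 V
  V4 = 5.47·(cos(-89.0°) + j·sin(-89.0°)) = 0.09546 - j5.469 V
Step 2 — Sum components: V_total = -45.23 - j193.3 V.
Step 3 — Convert to polar: |V_total| = 198.5 V, ∠V_total = -103.2°.

V_total = 198.5∠-103.2° V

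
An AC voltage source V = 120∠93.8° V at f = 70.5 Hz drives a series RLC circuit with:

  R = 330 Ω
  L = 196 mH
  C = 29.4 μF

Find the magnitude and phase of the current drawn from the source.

Step 1 — Angular frequency: ω = 2π·f = 2π·70.5 = 443 rad/s.
Step 2 — Component impedances:
  R: Z = R = 330 Ω
  L: Z = jωL = j·443·0.196 = 0 + j86.82 Ω
  C: Z = 1/(jωC) = -j/(ω·C) = 0 - j76.79 Ω
Step 3 — Series combination: Z_total = R + L + C = 330 + j10.03 Ω = 330.2∠1.7° Ω.
Step 4 — Source phasor: V = 120∠93.8° V = -7.953 + j119.7 V.
Step 5 — Ohm's law: I = V / Z_total = (-7.953 + j119.7) / (330 + j10.03) = -0.01305 + j0.3632 A.
Step 6 — Convert to polar: |I| = 0.3635 A, ∠I = 92.1°.

I = 0.3635∠92.1° A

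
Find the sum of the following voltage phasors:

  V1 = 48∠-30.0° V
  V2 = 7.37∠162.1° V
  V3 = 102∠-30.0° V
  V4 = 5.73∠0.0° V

Step 1 — Convert each phasor to rectangular form:
  V1 = 48·(cos(-30.0°) + j·sin(-30.0°)) = 41.57 - j24 V
  V2 = 7.37·(cos(162.1°) + j·sin(162.1°)) = -7.013 + j2.265 V
  V3 = 102·(cos(-30.0°) + j·sin(-30.0°)) = 88.33 - j51 V
  V4 = 5.73·(cos(0.0°) + j·sin(0.0°)) = 5.73 V
Step 2 — Sum components: V_total = 128.6 - j72.73 V.
Step 3 — Convert to polar: |V_total| = 147.8 V, ∠V_total = -29.5°.

V_total = 147.8∠-29.5° V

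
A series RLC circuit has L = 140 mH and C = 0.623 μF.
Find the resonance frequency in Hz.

Step 1 — Resonance condition Im(Z)=0 gives ω₀ = 1/√(LC).
Step 2 — ω₀ = 1/√(0.14·6.23e-07) = 3386 rad/s.
Step 3 — f₀ = ω₀/(2π) = 538.9 Hz.

f₀ = 538.9 Hz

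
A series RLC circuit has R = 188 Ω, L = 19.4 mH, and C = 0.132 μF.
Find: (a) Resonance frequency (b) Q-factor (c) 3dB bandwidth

Step 1 — Resonance condition Im(Z)=0 gives ω₀ = 1/√(LC).
Step 2 — ω₀ = 1/√(0.0194·1.32e-07) = 1.976e+04 rad/s.
Step 3 — f₀ = ω₀/(2π) = 3145 Hz.
Step 4 — Series Q: Q = ω₀L/R = 1.976e+04·0.0194/188 = 2.039.
Step 5 — 3dB bandwidth: Δω = ω₀/Q = 9691 rad/s; BW = Δω/(2π) = 1542 Hz.

(a) f₀ = 3145 Hz  (b) Q = 2.039  (c) BW = 1542 Hz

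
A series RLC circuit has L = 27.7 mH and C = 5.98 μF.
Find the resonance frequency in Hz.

Step 1 — Resonance condition Im(Z)=0 gives ω₀ = 1/√(LC).
Step 2 — ω₀ = 1/√(0.0277·5.98e-06) = 2457 rad/s.
Step 3 — f₀ = ω₀/(2π) = 391 Hz.

f₀ = 391 Hz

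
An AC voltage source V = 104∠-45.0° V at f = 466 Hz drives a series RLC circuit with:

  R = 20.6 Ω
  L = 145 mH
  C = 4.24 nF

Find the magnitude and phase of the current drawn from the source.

Step 1 — Angular frequency: ω = 2π·f = 2π·466 = 2928 rad/s.
Step 2 — Component impedances:
  R: Z = R = 20.6 Ω
  L: Z = jωL = j·2928·0.145 = 0 + j424.6 Ω
  C: Z = 1/(jωC) = -j/(ω·C) = 0 - j8.055e+04 Ω
Step 3 — Series combination: Z_total = R + L + C = 20.6 - j8.013e+04 Ω = 8.013e+04∠-90.0° Ω.
Step 4 — Source phasor: V = 104∠-45.0° V = 73.54 - j73.54 V.
Step 5 — Ohm's law: I = V / Z_total = (73.54 - j73.54) / (20.6 - j8.013e+04) = 0.000918 + j0.0009176 A.
Step 6 — Convert to polar: |I| = 0.001298 A, ∠I = 45.0°.

I = 0.001298∠45.0° A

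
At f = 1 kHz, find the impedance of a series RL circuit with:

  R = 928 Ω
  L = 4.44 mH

Step 1 — Angular frequency: ω = 2π·f = 2π·1000 = 6283 rad/s.
Step 2 — Component impedances:
  R: Z = R = 928 Ω
  L: Z = jωL = j·6283·0.00444 = 0 + j27.9 Ω
Step 3 — Series combination: Z_total = R + L = 928 + j27.9 Ω = 928.4∠1.7° Ω.

Z = 928 + j27.9 Ω = 928.4∠1.7° Ω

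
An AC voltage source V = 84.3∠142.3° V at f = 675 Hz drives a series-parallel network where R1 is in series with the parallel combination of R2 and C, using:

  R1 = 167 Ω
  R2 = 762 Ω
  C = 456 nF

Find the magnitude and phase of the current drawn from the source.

Step 1 — Angular frequency: ω = 2π·f = 2π·675 = 4241 rad/s.
Step 2 — Component impedances:
  R1: Z = R = 167 Ω
  R2: Z = R = 762 Ω
  C: Z = 1/(jωC) = -j/(ω·C) = 0 - j517.1 Ω
Step 3 — Parallel branch: R2 || C = 1/(1/R2 + 1/C) = 240.2 - j354 Ω.
Step 4 — Series with R1: Z_total = R1 + (R2 || C) = 407.2 - j354 Ω = 539.6∠-41.0° Ω.
Step 5 — Source phasor: V = 84.3∠142.3° V = -66.7 + j51.55 V.
Step 6 — Ohm's law: I = V / Z_total = (-66.7 + j51.55) / (407.2 - j354) = -0.156 - j0.009 A.
Step 7 — Convert to polar: |I| = 0.1562 A, ∠I = -176.7°.

I = 0.1562∠-176.7° A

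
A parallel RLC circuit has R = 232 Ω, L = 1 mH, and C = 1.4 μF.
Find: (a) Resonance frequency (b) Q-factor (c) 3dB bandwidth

Step 1 — Resonance: ω₀ = 1/√(LC) = 1/√(0.001·1.4e-06) = 2.673e+04 rad/s.
Step 2 — f₀ = ω₀/(2π) = 4254 Hz.
Step 3 — Parallel Q: Q = R/(ω₀L) = 232/(2.673e+04·0.001) = 8.681.
Step 4 — Bandwidth: Δω = ω₀/Q = 3079 rad/s; BW = Δω/(2π) = 490 Hz.

(a) f₀ = 4254 Hz  (b) Q = 8.681  (c) BW = 490 Hz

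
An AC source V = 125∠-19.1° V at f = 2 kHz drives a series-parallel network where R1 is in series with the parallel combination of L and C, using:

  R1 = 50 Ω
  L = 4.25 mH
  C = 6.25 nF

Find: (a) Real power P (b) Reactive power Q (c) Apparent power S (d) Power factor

Step 1 — Angular frequency: ω = 2π·f = 2π·2000 = 1.257e+04 rad/s.
Step 2 — Component impedances:
  R1: Z = R = 50 Ω
  L: Z = jωL = j·1.257e+04·0.00425 = 0 + j53.41 Ω
  C: Z = 1/(jωC) = -j/(ω·C) = 0 - j1.273e+04 Ω
Step 3 — Parallel branch: L || C = 1/(1/L + 1/C) = 0 + j53.63 Ω.
Step 4 — Series with R1: Z_total = R1 + (L || C) = 50 + j53.63 Ω = 73.32∠47.0° Ω.
Step 5 — Source phasor: V = 125∠-19.1° V = 118.1 - j40.9 V.
Step 6 — Current: I = V / Z = 0.6905 - j1.559 A = 1.705∠-66.1° A.
Step 7 — Complex power: S = V·I* = 145.3 + j155.9 VA.
Step 8 — Real power: P = Re(S) = 145.3 W.
Step 9 — Reactive power: Q = Im(S) = 155.9 VAR.
Step 10 — Apparent power: |S| = 213.1 VA.
Step 11 — Power factor: PF = P/|S| = 0.6819 (lagging).

(a) P = 145.3 W  (b) Q = 155.9 VAR  (c) S = 213.1 VA  (d) PF = 0.6819 (lagging)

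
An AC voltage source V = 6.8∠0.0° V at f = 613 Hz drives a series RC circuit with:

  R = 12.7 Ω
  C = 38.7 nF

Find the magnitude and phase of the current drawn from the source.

Step 1 — Angular frequency: ω = 2π·f = 2π·613 = 3852 rad/s.
Step 2 — Component impedances:
  R: Z = R = 12.7 Ω
  C: Z = 1/(jωC) = -j/(ω·C) = 0 - j6709 Ω
Step 3 — Series combination: Z_total = R + C = 12.7 - j6709 Ω = 6709∠-89.9° Ω.
Step 4 — Source phasor: V = 6.8∠0.0° V = 6.8 V.
Step 5 — Ohm's law: I = V / Z_total = (6.8) / (12.7 - j6709) = 1.919e-06 + j0.001014 A.
Step 6 — Convert to polar: |I| = 0.001014 A, ∠I = 89.9°.

I = 0.001014∠89.9° A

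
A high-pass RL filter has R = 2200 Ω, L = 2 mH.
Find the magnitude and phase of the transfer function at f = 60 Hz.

Step 1 — Angular frequency: ω = 2π·60 = 377 rad/s.
Step 2 — Transfer function: H(jω) = jωL/(R + jωL).
Step 3 — Numerator jωL = j·0.754; denominator R + jωL = 2200 + j0.754.
Step 4 — H = 1.175e-07 + j0.0003427.
Step 5 — Magnitude: |H| = 0.0003427 (-69.3 dB); phase: φ = 90.0°.

|H| = 0.0003427 (-69.3 dB), φ = 90.0°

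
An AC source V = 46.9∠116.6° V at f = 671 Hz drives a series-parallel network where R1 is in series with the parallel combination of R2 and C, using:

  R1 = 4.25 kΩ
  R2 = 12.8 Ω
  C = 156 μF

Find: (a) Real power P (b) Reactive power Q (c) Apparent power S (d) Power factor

Step 1 — Angular frequency: ω = 2π·f = 2π·671 = 4216 rad/s.
Step 2 — Component impedances:
  R1: Z = R = 4250 Ω
  R2: Z = R = 12.8 Ω
  C: Z = 1/(jωC) = -j/(ω·C) = 0 - j1.52 Ω
Step 3 — Parallel branch: R2 || C = 1/(1/R2 + 1/C) = 0.1781 - j1.499 Ω.
Step 4 — Series with R1: Z_total = R1 + (R2 || C) = 4250 - j1.499 Ω = 4250∠-0.0° Ω.
Step 5 — Source phasor: V = 46.9∠116.6° V = -21 + j41.94 V.
Step 6 — Current: I = V / Z = -0.004944 + j0.009865 A = 0.01103∠116.6° A.
Step 7 — Complex power: S = V·I* = 0.5175 - j0.0001826 VA.
Step 8 — Real power: P = Re(S) = 0.5175 W.
Step 9 — Reactive power: Q = Im(S) = -0.0001826 VAR.
Step 10 — Apparent power: |S| = 0.5175 VA.
Step 11 — Power factor: PF = P/|S| = 1 (leading).

(a) P = 0.5175 W  (b) Q = -0.0001826 VAR  (c) S = 0.5175 VA  (d) PF = 1 (leading)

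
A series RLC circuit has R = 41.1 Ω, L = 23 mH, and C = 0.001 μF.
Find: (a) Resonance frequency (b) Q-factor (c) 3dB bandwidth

Step 1 — Resonance condition Im(Z)=0 gives ω₀ = 1/√(LC).
Step 2 — ω₀ = 1/√(0.023·1e-09) = 2.085e+05 rad/s.
Step 3 — f₀ = ω₀/(2π) = 3.319e+04 Hz.
Step 4 — Series Q: Q = ω₀L/R = 2.085e+05·0.023/41.1 = 116.7.
Step 5 — 3dB bandwidth: Δω = ω₀/Q = 1787 rad/s; BW = Δω/(2π) = 284.4 Hz.

(a) f₀ = 3.319e+04 Hz  (b) Q = 116.7  (c) BW = 284.4 Hz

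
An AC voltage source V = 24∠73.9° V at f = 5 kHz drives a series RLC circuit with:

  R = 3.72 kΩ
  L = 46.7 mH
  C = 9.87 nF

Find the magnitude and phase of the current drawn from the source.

Step 1 — Angular frequency: ω = 2π·f = 2π·5000 = 3.142e+04 rad/s.
Step 2 — Component impedances:
  R: Z = R = 3720 Ω
  L: Z = jωL = j·3.142e+04·0.0467 = 0 + j1467 Ω
  C: Z = 1/(jωC) = -j/(ω·C) = 0 - j3225 Ω
Step 3 — Series combination: Z_total = R + L + C = 3720 - j1758 Ω = 4114∠-25.3° Ω.
Step 4 — Source phasor: V = 24∠73.9° V = 6.656 + j23.06 V.
Step 5 — Ohm's law: I = V / Z_total = (6.656 + j23.06) / (3720 - j1758) = -0.0009319 + j0.005758 A.
Step 6 — Convert to polar: |I| = 0.005833 A, ∠I = 99.2°.

I = 0.005833∠99.2° A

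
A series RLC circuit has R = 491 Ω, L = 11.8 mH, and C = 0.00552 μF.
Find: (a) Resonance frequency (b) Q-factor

Step 1 — Resonance condition Im(Z)=0 gives ω₀ = 1/√(LC).
Step 2 — ω₀ = 1/√(0.0118·5.52e-09) = 1.239e+05 rad/s.
Step 3 — f₀ = ω₀/(2π) = 1.972e+04 Hz.
Step 4 — Series Q: Q = ω₀L/R = 1.239e+05·0.0118/491 = 2.978.

(a) f₀ = 1.972e+04 Hz  (b) Q = 2.978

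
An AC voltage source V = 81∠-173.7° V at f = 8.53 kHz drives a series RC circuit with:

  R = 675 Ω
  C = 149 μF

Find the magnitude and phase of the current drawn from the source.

Step 1 — Angular frequency: ω = 2π·f = 2π·8530 = 5.36e+04 rad/s.
Step 2 — Component impedances:
  R: Z = R = 675 Ω
  C: Z = 1/(jωC) = -j/(ω·C) = 0 - j0.1252 Ω
Step 3 — Series combination: Z_total = R + C = 675 - j0.1252 Ω = 675∠-0.0° Ω.
Step 4 — Source phasor: V = 81∠-173.7° V = -80.51 - j8.888 V.
Step 5 — Ohm's law: I = V / Z_total = (-80.51 - j8.888) / (675 - j0.1252) = -0.1193 - j0.01319 A.
Step 6 — Convert to polar: |I| = 0.12 A, ∠I = -173.7°.

I = 0.12∠-173.7° A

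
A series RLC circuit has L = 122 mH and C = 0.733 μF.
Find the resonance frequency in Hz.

Step 1 — Resonance condition Im(Z)=0 gives ω₀ = 1/√(LC).
Step 2 — ω₀ = 1/√(0.122·7.33e-07) = 3344 rad/s.
Step 3 — f₀ = ω₀/(2π) = 532.2 Hz.

f₀ = 532.2 Hz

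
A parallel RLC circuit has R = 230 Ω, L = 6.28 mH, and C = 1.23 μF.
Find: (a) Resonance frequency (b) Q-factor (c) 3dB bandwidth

Step 1 — Resonance: ω₀ = 1/√(LC) = 1/√(0.00628·1.23e-06) = 1.138e+04 rad/s.
Step 2 — f₀ = ω₀/(2π) = 1811 Hz.
Step 3 — Parallel Q: Q = R/(ω₀L) = 230/(1.138e+04·0.00628) = 3.219.
Step 4 — Bandwidth: Δω = ω₀/Q = 3535 rad/s; BW = Δω/(2π) = 562.6 Hz.

(a) f₀ = 1811 Hz  (b) Q = 3.219  (c) BW = 562.6 Hz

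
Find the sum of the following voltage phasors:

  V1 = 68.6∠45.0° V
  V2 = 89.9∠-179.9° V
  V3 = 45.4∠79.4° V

Step 1 — Convert each phasor to rectangular form:
  V1 = 68.6·(cos(45.0°) + j·sin(45.0°)) = 48.51 + j48.51 V
  V2 = 89.9·(cos(-179.9°) + j·sin(-179.9°)) = -89.9 - j0.1569 V
  V3 = 45.4·(cos(79.4°) + j·sin(79.4°)) = 8.351 + j44.63 V
Step 2 — Sum components: V_total = -33.04 + j92.98 V.
Step 3 — Convert to polar: |V_total| = 98.67 V, ∠V_total = 109.6°.

V_total = 98.67∠109.6° V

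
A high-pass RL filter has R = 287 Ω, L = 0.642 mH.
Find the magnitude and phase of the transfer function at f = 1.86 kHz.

Step 1 — Angular frequency: ω = 2π·1860 = 1.169e+04 rad/s.
Step 2 — Transfer function: H(jω) = jωL/(R + jωL).
Step 3 — Numerator jωL = j·7.503; denominator R + jωL = 287 + j7.503.
Step 4 — H = 0.000683 + j0.02612.
Step 5 — Magnitude: |H| = 0.02613 (-31.7 dB); phase: φ = 88.5°.

|H| = 0.02613 (-31.7 dB), φ = 88.5°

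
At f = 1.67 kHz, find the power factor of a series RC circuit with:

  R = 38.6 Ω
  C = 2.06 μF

Step 1 — Angular frequency: ω = 2π·f = 2π·1670 = 1.049e+04 rad/s.
Step 2 — Component impedances:
  R: Z = R = 38.6 Ω
  C: Z = 1/(jωC) = -j/(ω·C) = 0 - j46.26 Ω
Step 3 — Series combination: Z_total = R + C = 38.6 - j46.26 Ω = 60.25∠-50.2° Ω.
Step 4 — Power factor: PF = cos(φ) = Re(Z)/|Z| = 38.6/60.252 = 0.6406.
Step 5 — Type: Im(Z) = -46.26 ⇒ leading (phase φ = -50.2°).

PF = 0.6406 (leading, φ = -50.2°)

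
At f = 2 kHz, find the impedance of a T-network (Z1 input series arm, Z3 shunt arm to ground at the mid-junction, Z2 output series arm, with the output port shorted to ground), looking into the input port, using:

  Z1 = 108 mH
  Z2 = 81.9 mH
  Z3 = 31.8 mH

Step 1 — Angular frequency: ω = 2π·f = 2π·2000 = 1.257e+04 rad/s.
Step 2 — Component impedances:
  Z1: Z = jωL = j·1.257e+04·0.108 = 0 + j1357 Ω
  Z2: Z = jωL = j·1.257e+04·0.0819 = 0 + j1029 Ω
  Z3: Z = jωL = j·1.257e+04·0.0318 = 0 + j399.6 Ω
Step 3 — With the output port shorted to ground, the output series arm Z2 runs from the junction to ground; the shunt arm Z3 also runs from the junction to ground. They appear in parallel: Z3 || Z2 = 0 + j287.8 Ω.
Step 4 — Series with input arm Z1: Z_in = Z1 + (Z3 || Z2) = 0 + j1645 Ω = 1645∠90.0° Ω.

Z = 0 + j1645 Ω = 1645∠90.0° Ω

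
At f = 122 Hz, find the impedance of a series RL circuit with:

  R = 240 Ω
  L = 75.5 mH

Step 1 — Angular frequency: ω = 2π·f = 2π·122 = 766.5 rad/s.
Step 2 — Component impedances:
  R: Z = R = 240 Ω
  L: Z = jωL = j·766.5·0.0755 = 0 + j57.87 Ω
Step 3 — Series combination: Z_total = R + L = 240 + j57.87 Ω = 246.9∠13.6° Ω.

Z = 240 + j57.87 Ω = 246.9∠13.6° Ω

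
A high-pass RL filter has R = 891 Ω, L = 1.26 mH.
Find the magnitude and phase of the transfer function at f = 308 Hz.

Step 1 — Angular frequency: ω = 2π·308 = 1935 rad/s.
Step 2 — Transfer function: H(jω) = jωL/(R + jωL).
Step 3 — Numerator jωL = j·2.438; denominator R + jωL = 891 + j2.438.
Step 4 — H = 7.489e-06 + j0.002737.
Step 5 — Magnitude: |H| = 0.002737 (-51.3 dB); phase: φ = 89.8°.

|H| = 0.002737 (-51.3 dB), φ = 89.8°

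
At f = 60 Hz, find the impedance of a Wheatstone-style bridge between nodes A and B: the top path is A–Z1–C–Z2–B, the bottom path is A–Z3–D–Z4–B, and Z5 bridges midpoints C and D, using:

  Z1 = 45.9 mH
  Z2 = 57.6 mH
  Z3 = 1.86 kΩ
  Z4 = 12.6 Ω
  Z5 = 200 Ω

Step 1 — Angular frequency: ω = 2π·f = 2π·60 = 377 rad/s.
Step 2 — Component impedances:
  Z1: Z = jωL = j·377·0.0459 = 0 + j17.3 Ω
  Z2: Z = jωL = j·377·0.0576 = 0 + j21.71 Ω
  Z3: Z = R = 1860 Ω
  Z4: Z = R = 12.6 Ω
  Z5: Z = R = 200 Ω
Step 3 — Bridge requires nodal analysis (the Z5 bridge couples midpoints C and D, so the two paths cannot be reduced to a simple series/parallel combination). Setting node B to ground and injecting 1 A at node A, the 3-node admittance system at A, C, D solves to V_A = Z_AB = 2.942 + j38.7 Ω = 38.81∠85.7° Ω.

Z = 2.942 + j38.7 Ω = 38.81∠85.7° Ω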